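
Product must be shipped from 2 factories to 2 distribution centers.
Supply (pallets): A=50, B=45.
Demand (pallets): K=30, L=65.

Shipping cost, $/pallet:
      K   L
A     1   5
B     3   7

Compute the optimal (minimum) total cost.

445

An optimal shipping plan:
  A->L: 50 × $5 = $250
  B->K: 30 × $3 = $90
  B->L: 15 × $7 = $105
Total = 250 + 90 + 105 = $445.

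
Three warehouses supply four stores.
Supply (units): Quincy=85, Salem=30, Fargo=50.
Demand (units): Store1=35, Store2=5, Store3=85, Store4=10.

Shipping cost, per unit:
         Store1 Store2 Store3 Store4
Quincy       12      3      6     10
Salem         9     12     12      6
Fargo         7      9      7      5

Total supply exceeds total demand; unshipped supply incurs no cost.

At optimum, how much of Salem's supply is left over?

Minimum-cost shipments:
  Quincy→Store2: 5 × 3 = 15
  Quincy→Store3: 80 × 6 = 480
  Fargo→Store1: 35 × 7 = 245
  Fargo→Store3: 5 × 7 = 35
  Fargo→Store4: 10 × 5 = 50
Total cost = 825.
Salem ships 0 of its 30, leaving 30.

30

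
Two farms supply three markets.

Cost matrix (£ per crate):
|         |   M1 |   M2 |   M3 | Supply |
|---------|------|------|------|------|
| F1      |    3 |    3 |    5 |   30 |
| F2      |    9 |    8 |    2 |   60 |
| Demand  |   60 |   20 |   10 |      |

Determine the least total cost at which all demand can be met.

540

Optimal allocation:
  F1->M1: 30 × £3 = £90
  F2->M1: 30 × £9 = £270
  F2->M2: 20 × £8 = £160
  F2->M3: 10 × £2 = £20
Total = 90 + 270 + 160 + 20 = £540.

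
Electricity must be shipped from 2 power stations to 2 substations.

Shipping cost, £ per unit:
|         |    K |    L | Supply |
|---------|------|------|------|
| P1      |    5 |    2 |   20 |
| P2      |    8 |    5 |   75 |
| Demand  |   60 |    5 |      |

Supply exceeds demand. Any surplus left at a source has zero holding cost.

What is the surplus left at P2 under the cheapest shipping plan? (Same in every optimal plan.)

30

An optimal plan:
  P1->K: 20 MWh
  P2->K: 40 MWh
  P2->L: 5 MWh
Total cost = £445.
P2 ships 45 of its 75, leaving 30.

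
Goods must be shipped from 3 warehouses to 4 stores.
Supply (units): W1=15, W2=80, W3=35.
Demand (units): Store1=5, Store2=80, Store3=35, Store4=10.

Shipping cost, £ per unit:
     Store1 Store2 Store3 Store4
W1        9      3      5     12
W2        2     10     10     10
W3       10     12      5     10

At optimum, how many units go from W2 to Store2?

The minimum-cost plan:
  W1 to Store2: 15 units
  W2 to Store1: 5 units
  W2 to Store2: 65 units
  W2 to Store4: 10 units
  W3 to Store3: 35 units
Total cost = £980.
So W2→Store2 carries 65 units.

65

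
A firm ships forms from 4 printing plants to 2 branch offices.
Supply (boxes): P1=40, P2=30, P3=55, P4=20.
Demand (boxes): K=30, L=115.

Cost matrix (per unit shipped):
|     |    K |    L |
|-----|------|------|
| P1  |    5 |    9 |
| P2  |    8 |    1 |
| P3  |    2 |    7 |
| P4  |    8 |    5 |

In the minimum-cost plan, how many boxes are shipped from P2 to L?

30

Optimal shipments:
  P1–L: 40 × 9 = 360
  P2–L: 30 × 1 = 30
  P3–K: 30 × 2 = 60
  P3–L: 25 × 7 = 175
  P4–L: 20 × 5 = 100
Total cost = 725.
So P2→L carries 30 boxes.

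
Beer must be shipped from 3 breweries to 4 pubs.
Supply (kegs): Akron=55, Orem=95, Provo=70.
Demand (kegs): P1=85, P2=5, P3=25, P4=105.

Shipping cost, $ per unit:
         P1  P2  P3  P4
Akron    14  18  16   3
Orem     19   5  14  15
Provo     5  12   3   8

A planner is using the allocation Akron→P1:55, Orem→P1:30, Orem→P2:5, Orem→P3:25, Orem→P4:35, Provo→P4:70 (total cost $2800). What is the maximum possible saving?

875

Current plan cost = 55·14 + 30·19 + 5·5 + 25·14 + 35·15 + 70·8 = $2800.
Optimal plan:
  Akron–P4: 55 × $3 = $165
  Orem–P1: 15 × $19 = $285
  Orem–P2: 5 × $5 = $25
  Orem–P3: 25 × $14 = $350
  Orem–P4: 50 × $15 = $750
  Provo–P1: 70 × $5 = $350
Optimal cost = $1925.
Saving = 2800 − 1925 = $875.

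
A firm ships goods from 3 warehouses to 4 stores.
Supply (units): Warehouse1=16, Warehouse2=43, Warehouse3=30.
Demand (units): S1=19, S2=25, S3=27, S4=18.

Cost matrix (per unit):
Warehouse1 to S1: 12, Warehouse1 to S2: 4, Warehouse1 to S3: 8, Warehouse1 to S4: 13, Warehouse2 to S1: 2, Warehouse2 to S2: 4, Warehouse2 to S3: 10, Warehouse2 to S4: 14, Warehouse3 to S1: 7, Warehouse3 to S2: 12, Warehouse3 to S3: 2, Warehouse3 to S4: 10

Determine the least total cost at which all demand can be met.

A cheapest plan:
  Warehouse1->S2: 1 × 4 = 4
  Warehouse1->S4: 15 × 13 = 195
  Warehouse2->S1: 19 × 2 = 38
  Warehouse2->S2: 24 × 4 = 96
  Warehouse3->S3: 27 × 2 = 54
  Warehouse3->S4: 3 × 10 = 30
Total = 4 + 195 + 38 + 96 + 54 + 30 = 417.

417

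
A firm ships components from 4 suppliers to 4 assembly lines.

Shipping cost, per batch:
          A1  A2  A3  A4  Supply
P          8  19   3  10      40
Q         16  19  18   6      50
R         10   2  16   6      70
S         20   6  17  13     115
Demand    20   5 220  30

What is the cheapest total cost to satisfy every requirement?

3545

A cheapest plan:
  P->A3: 40 × 3 = 120
  Q->A3: 20 × 18 = 360
  Q->A4: 30 × 6 = 180
  R->A1: 20 × 10 = 200
  R->A2: 5 × 2 = 10
  R->A3: 45 × 16 = 720
  S->A3: 115 × 17 = 1955
Total = 120 + 360 + 180 + 200 + 10 + 720 + 1955 = 3545.
(Supply check: P ships 40; Q ships 50; R ships 70; S ships 115.)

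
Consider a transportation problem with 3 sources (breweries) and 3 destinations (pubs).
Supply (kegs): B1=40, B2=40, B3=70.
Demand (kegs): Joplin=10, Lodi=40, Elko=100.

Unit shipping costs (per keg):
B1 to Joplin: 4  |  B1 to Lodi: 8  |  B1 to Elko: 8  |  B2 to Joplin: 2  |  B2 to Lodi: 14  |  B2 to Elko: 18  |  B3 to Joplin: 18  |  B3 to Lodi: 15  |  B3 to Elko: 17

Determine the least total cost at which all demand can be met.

A cheapest plan:
  B1 to Elko: 40 × 8 = 320
  B2 to Joplin: 10 × 2 = 20
  B2 to Lodi: 30 × 14 = 420
  B3 to Lodi: 10 × 15 = 150
  B3 to Elko: 60 × 17 = 1020
Total = 320 + 20 + 420 + 150 + 1020 = 1930.

1930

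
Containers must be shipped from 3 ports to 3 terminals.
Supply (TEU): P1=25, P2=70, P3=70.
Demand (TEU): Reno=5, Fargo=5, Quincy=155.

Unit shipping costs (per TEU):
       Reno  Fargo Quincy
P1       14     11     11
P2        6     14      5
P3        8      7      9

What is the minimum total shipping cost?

One minimum-cost allocation:
  P1–Quincy: 25 × 11 = 275
  P2–Quincy: 70 × 5 = 350
  P3–Reno: 5 × 8 = 40
  P3–Fargo: 5 × 7 = 35
  P3–Quincy: 60 × 9 = 540
Total = 275 + 350 + 40 + 35 + 540 = 1240.

1240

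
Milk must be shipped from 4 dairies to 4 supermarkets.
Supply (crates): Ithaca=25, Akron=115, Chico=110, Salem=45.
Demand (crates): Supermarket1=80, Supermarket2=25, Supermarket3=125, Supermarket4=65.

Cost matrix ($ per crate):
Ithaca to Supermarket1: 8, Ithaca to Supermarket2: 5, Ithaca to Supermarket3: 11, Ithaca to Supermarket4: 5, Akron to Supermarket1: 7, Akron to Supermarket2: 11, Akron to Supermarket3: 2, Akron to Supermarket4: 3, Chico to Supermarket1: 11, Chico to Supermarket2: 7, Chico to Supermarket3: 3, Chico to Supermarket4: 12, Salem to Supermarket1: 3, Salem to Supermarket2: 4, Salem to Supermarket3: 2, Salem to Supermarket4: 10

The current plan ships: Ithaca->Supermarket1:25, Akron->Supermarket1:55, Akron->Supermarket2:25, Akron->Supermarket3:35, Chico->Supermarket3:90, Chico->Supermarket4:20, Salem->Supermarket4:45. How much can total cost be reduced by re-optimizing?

830

Current plan cost = 25·8 + 55·7 + 25·11 + 35·2 + 90·3 + 20·12 + 45·10 = $1890.
Optimal plan:
  Ithaca→Supermarket2: 25 × $5 = $125
  Akron→Supermarket1: 35 × $7 = $245
  Akron→Supermarket3: 15 × $2 = $30
  Akron→Supermarket4: 65 × $3 = $195
  Chico→Supermarket3: 110 × $3 = $330
  Salem→Supermarket1: 45 × $3 = $135
Optimal cost = $1060.
Saving = 1890 − 1060 = $830.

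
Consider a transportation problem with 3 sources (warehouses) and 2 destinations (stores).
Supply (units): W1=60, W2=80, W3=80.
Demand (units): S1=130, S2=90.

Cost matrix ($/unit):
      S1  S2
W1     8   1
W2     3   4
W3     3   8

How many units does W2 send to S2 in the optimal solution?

30

Solving gives:
  W1->S2: 60 × $1 = $60
  W2->S1: 50 × $3 = $150
  W2->S2: 30 × $4 = $120
  W3->S1: 80 × $3 = $240
Total cost = $570.
So W2→S2 carries 30 units.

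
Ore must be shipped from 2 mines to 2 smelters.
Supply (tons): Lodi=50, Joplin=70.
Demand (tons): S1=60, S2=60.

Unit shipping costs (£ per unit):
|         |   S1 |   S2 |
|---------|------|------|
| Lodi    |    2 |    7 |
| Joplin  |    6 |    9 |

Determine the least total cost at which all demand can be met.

A cheapest plan:
  Lodi to S1: 50 × £2 = £100
  Joplin to S1: 10 × £6 = £60
  Joplin to S2: 60 × £9 = £540
Total = 100 + 60 + 540 = £700.
(Supply check: Lodi ships 50; Joplin ships 70.)

700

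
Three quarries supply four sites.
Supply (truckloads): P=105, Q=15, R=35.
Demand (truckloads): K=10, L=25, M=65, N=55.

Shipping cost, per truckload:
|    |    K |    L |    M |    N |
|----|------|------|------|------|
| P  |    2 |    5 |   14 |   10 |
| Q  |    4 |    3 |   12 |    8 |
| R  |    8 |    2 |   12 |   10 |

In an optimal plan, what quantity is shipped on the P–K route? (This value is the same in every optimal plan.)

10

Optimal shipments:
  P->K: 10 × 2 = 20
  P->M: 40 × 14 = 560
  P->N: 55 × 10 = 550
  Q->M: 15 × 12 = 180
  R->L: 25 × 2 = 50
  R->M: 10 × 12 = 120
Total cost = 1480.
So P→K carries 10 truckloads.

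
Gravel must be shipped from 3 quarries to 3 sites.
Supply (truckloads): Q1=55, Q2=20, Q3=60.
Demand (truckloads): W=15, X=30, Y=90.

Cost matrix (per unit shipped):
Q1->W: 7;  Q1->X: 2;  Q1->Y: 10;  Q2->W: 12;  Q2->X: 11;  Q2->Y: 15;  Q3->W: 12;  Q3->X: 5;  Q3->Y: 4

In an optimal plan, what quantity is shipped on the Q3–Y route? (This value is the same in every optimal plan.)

60

The minimum-cost plan:
  Q1–X: 30 truckloads
  Q1–Y: 25 truckloads
  Q2–W: 15 truckloads
  Q2–Y: 5 truckloads
  Q3–Y: 60 truckloads
Total cost = 805.
So Q3→Y carries 60 truckloads.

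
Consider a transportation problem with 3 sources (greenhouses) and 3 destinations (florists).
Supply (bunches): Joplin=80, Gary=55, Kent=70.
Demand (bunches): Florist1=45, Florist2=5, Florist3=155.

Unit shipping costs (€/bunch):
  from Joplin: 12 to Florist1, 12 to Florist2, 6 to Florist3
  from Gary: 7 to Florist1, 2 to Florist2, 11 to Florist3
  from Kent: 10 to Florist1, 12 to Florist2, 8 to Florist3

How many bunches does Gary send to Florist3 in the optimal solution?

5

The minimum-cost plan:
  Joplin to Florist3: 80 × €6 = €480
  Gary to Florist1: 45 × €7 = €315
  Gary to Florist2: 5 × €2 = €10
  Gary to Florist3: 5 × €11 = €55
  Kent to Florist3: 70 × €8 = €560
Total cost = €1420.
So Gary→Florist3 carries 5 bunches.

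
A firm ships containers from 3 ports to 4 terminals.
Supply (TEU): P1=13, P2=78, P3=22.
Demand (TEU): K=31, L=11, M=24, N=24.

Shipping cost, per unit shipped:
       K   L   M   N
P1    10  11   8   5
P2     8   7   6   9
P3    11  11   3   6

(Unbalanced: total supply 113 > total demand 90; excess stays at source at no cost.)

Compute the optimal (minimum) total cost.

A cheapest plan:
  P1→N: 13 × 5 = 65
  P2→K: 31 × 8 = 248
  P2→L: 11 × 7 = 77
  P2→M: 13 × 6 = 78
  P3→M: 11 × 3 = 33
  P3→N: 11 × 6 = 66
Total = 65 + 248 + 77 + 78 + 33 + 66 = 567.
(Supply check: P1 ships 13; P2 ships 55; P3 ships 22.)

567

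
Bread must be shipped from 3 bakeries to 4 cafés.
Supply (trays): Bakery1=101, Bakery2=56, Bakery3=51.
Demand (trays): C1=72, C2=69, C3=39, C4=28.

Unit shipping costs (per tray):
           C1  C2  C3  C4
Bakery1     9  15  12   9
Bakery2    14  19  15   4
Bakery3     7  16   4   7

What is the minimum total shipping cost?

2039

A cheapest plan:
  Bakery1->C1: 60 × 9 = 540
  Bakery1->C2: 41 × 15 = 615
  Bakery2->C2: 28 × 19 = 532
  Bakery2->C4: 28 × 4 = 112
  Bakery3->C1: 12 × 7 = 84
  Bakery3->C3: 39 × 4 = 156
Total = 540 + 615 + 532 + 112 + 84 + 156 = 2039.
(Supply check: Bakery1 ships 101; Bakery2 ships 56; Bakery3 ships 51.)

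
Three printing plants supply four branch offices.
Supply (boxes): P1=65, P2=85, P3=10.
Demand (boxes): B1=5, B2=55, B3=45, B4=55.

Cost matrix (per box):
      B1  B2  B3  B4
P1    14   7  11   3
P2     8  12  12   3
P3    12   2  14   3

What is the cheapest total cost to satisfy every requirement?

1060

Optimal allocation:
  P1 to B2: 45 × 7 = 315
  P1 to B3: 20 × 11 = 220
  P2 to B1: 5 × 8 = 40
  P2 to B3: 25 × 12 = 300
  P2 to B4: 55 × 3 = 165
  P3 to B2: 10 × 2 = 20
Total = 315 + 220 + 40 + 300 + 165 + 20 = 1060.
(Supply check: P1 ships 65; P2 ships 85; P3 ships 10.)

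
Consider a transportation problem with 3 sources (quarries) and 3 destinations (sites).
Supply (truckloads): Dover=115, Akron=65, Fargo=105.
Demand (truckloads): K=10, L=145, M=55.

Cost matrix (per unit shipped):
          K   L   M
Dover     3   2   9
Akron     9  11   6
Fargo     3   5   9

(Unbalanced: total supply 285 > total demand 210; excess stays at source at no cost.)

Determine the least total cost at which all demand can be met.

A cheapest plan:
  Dover to L: 115 × 2 = 230
  Akron to M: 55 × 6 = 330
  Fargo to K: 10 × 3 = 30
  Fargo to L: 30 × 5 = 150
Total = 230 + 330 + 30 + 150 = 740.
(Supply check: Dover ships 115; Akron ships 55; Fargo ships 40.)

740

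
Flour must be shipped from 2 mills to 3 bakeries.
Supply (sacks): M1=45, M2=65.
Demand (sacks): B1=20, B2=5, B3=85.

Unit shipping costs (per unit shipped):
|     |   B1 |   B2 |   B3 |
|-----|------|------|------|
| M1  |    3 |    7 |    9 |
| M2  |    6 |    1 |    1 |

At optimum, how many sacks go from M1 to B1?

The minimum-cost plan:
  M1 to B1: 20 sacks
  M1 to B2: 5 sacks
  M1 to B3: 20 sacks
  M2 to B3: 65 sacks
Total cost = 340.
So M1→B1 carries 20 sacks.

20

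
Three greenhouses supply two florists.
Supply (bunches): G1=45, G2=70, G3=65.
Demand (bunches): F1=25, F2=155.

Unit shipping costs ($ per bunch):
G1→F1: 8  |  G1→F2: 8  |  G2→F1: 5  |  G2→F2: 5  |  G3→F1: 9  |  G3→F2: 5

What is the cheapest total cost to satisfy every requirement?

1035

Optimal allocation:
  G1 to F1: 25 bunches
  G1 to F2: 20 bunches
  G2 to F2: 70 bunches
  G3 to F2: 65 bunches
Total cost = $1035.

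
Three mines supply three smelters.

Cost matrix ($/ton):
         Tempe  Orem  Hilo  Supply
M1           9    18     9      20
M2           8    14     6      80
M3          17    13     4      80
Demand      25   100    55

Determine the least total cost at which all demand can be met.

1815

An optimal shipping plan:
  M1→Tempe: 20 × $9 = $180
  M2→Tempe: 5 × $8 = $40
  M2→Orem: 75 × $14 = $1050
  M3→Orem: 25 × $13 = $325
  M3→Hilo: 55 × $4 = $220
Total = 180 + 40 + 1050 + 325 + 220 = $1815.
(Supply check: M1 ships 20; M2 ships 80; M3 ships 80.)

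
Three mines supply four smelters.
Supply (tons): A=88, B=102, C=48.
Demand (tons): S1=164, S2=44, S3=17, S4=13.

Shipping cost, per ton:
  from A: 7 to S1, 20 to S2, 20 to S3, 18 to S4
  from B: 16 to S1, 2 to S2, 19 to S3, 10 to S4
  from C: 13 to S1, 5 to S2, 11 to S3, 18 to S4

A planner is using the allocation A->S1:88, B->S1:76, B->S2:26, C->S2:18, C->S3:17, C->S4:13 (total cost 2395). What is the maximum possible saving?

Current plan cost = 88·7 + 76·16 + 26·2 + 18·5 + 17·11 + 13·18 = 2395.
Optimal plan:
  A→S1: 88 × 7 = 616
  B→S1: 45 × 16 = 720
  B→S2: 44 × 2 = 88
  B→S4: 13 × 10 = 130
  C→S1: 31 × 13 = 403
  C→S3: 17 × 11 = 187
Optimal cost = 2144.
Saving = 2395 − 2144 = 251.

251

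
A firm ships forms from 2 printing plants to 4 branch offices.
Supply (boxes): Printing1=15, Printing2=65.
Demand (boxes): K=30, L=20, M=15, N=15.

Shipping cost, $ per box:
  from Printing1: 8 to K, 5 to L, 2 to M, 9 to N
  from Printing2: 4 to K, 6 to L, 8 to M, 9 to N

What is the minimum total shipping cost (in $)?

405

Optimal allocation:
  Printing1→M: 15 × $2 = $30
  Printing2→K: 30 × $4 = $120
  Printing2→L: 20 × $6 = $120
  Printing2→N: 15 × $9 = $135
Total = 30 + 120 + 120 + 135 = $405.
(Supply check: Printing1 ships 15; Printing2 ships 65.)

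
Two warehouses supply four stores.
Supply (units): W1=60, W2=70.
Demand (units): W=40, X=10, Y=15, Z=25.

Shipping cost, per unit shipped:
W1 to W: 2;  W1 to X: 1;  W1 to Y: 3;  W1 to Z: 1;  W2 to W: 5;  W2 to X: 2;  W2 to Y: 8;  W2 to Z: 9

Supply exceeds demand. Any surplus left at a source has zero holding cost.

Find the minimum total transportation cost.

230

A cheapest plan:
  W1->W: 20 × 2 = 40
  W1->Y: 15 × 3 = 45
  W1->Z: 25 × 1 = 25
  W2->W: 20 × 5 = 100
  W2->X: 10 × 2 = 20
Total = 40 + 45 + 25 + 100 + 20 = 230.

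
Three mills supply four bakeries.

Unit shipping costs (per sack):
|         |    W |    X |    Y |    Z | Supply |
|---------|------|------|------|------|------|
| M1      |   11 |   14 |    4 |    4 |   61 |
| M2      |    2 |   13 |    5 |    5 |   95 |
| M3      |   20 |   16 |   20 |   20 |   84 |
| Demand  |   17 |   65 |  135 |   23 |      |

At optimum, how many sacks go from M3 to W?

0

Solving gives:
  M1→Y: 38 × 4 = 152
  M1→Z: 23 × 4 = 92
  M2→W: 17 × 2 = 34
  M2→Y: 78 × 5 = 390
  M3→X: 65 × 16 = 1040
  M3→Y: 19 × 20 = 380
Total cost = 2088.
The route M3→W is not used.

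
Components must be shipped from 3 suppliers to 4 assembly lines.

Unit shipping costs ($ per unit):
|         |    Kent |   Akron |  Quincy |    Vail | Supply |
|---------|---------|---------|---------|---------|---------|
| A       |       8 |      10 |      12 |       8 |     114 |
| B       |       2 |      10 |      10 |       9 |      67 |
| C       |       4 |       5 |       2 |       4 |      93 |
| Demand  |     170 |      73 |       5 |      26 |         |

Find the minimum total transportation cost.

1481

Optimal allocation:
  A→Kent: 88 × $8 = $704
  A→Vail: 26 × $8 = $208
  B→Kent: 67 × $2 = $134
  C→Kent: 15 × $4 = $60
  C→Akron: 73 × $5 = $365
  C→Quincy: 5 × $2 = $10
Total = 704 + 208 + 134 + 60 + 365 + 10 = $1481.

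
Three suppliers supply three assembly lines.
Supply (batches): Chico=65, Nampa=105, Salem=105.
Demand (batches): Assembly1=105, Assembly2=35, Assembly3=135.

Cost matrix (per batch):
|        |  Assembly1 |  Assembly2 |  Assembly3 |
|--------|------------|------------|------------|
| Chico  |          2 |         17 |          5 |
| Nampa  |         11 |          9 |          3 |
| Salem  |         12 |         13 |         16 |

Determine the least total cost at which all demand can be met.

Optimal allocation:
  Chico→Assembly1: 35 batches
  Chico→Assembly3: 30 batches
  Nampa→Assembly3: 105 batches
  Salem→Assembly1: 70 batches
  Salem→Assembly2: 35 batches
Total cost = 1830.

1830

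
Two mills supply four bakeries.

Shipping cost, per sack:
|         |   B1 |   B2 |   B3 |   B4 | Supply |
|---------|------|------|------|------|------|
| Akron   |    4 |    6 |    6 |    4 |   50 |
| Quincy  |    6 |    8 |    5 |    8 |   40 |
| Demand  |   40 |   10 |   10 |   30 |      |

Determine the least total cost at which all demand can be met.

450

A cheapest plan:
  Akron→B1: 20 × 4 = 80
  Akron→B4: 30 × 4 = 120
  Quincy→B1: 20 × 6 = 120
  Quincy→B2: 10 × 8 = 80
  Quincy→B3: 10 × 5 = 50
Total = 80 + 120 + 120 + 80 + 50 = 450.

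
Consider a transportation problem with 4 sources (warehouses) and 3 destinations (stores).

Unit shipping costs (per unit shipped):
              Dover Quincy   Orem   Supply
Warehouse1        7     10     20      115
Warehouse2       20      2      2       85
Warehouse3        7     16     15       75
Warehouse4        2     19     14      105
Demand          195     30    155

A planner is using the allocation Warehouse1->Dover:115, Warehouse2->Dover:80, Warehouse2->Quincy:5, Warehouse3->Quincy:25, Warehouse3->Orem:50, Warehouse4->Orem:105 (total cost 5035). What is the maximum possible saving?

2675

Current plan cost = 115·7 + 80·20 + 5·2 + 25·16 + 50·15 + 105·14 = 5035.
Optimal plan:
  Warehouse1 to Dover: 85 × 7 = 595
  Warehouse1 to Quincy: 30 × 10 = 300
  Warehouse2 to Orem: 85 × 2 = 170
  Warehouse3 to Dover: 5 × 7 = 35
  Warehouse3 to Orem: 70 × 15 = 1050
  Warehouse4 to Dover: 105 × 2 = 210
Optimal cost = 2360.
Saving = 5035 − 2360 = 2675.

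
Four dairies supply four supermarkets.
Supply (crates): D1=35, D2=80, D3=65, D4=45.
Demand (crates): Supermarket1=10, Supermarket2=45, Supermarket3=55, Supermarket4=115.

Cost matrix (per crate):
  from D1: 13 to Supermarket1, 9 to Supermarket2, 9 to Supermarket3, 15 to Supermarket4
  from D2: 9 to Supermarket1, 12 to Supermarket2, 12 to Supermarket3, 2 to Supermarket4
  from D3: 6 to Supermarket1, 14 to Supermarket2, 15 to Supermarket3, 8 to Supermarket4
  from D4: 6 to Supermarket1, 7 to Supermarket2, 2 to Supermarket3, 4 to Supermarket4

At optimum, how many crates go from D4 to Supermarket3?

Optimal shipments:
  D1 to Supermarket2: 25 × 9 = 225
  D1 to Supermarket3: 10 × 9 = 90
  D2 to Supermarket4: 80 × 2 = 160
  D3 to Supermarket1: 10 × 6 = 60
  D3 to Supermarket2: 20 × 14 = 280
  D3 to Supermarket4: 35 × 8 = 280
  D4 to Supermarket3: 45 × 2 = 90
Total cost = 1185.
So D4→Supermarket3 carries 45 crates.

45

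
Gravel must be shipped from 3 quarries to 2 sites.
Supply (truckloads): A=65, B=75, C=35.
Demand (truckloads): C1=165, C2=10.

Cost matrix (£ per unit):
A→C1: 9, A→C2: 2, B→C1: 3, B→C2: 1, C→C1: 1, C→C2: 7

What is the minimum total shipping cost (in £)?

One minimum-cost allocation:
  A→C1: 55 × £9 = £495
  A→C2: 10 × £2 = £20
  B→C1: 75 × £3 = £225
  C→C1: 35 × £1 = £35
Total = 495 + 20 + 225 + 35 = £775.

775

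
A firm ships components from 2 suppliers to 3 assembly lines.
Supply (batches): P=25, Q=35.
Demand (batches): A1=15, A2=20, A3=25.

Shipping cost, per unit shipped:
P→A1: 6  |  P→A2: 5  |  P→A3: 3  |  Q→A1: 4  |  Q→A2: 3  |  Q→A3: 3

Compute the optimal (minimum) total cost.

One minimum-cost allocation:
  P→A3: 25 × 3 = 75
  Q→A1: 15 × 4 = 60
  Q→A2: 20 × 3 = 60
Total = 75 + 60 + 60 = 195.
(Supply check: P ships 25; Q ships 35.)

195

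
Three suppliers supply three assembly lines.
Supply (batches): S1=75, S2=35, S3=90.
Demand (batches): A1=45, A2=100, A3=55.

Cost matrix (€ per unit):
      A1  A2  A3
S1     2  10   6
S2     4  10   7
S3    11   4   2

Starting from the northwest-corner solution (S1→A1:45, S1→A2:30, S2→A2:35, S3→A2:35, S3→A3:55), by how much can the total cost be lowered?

Current plan cost = 45·2 + 30·10 + 35·10 + 35·4 + 55·2 = €990.
Optimal plan:
  S1→A1: 45 × €2 = €90
  S1→A3: 30 × €6 = €180
  S2→A2: 10 × €10 = €100
  S2→A3: 25 × €7 = €175
  S3→A2: 90 × €4 = €360
Optimal cost = €905.
Saving = 990 − 905 = €85.

85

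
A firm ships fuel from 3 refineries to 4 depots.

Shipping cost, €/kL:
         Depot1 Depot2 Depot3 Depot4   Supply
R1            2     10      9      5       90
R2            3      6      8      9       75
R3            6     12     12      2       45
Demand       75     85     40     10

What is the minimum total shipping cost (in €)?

1175

One minimum-cost allocation:
  R1->Depot1: 75 × €2 = €150
  R1->Depot3: 15 × €9 = €135
  R2->Depot2: 75 × €6 = €450
  R3->Depot2: 10 × €12 = €120
  R3->Depot3: 25 × €12 = €300
  R3->Depot4: 10 × €2 = €20
Total = 150 + 135 + 450 + 120 + 300 + 20 = €1175.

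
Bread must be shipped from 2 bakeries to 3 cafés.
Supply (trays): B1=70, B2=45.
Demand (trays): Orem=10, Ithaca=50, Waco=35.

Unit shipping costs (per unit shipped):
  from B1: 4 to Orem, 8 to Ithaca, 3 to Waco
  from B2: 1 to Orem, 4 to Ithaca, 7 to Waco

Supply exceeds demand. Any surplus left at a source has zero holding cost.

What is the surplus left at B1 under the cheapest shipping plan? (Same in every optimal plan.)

20

Minimum-cost shipments:
  B1–Orem: 10 × 4 = 40
  B1–Ithaca: 5 × 8 = 40
  B1–Waco: 35 × 3 = 105
  B2–Ithaca: 45 × 4 = 180
Total cost = 365.
B1 ships 50 of its 70, leaving 20.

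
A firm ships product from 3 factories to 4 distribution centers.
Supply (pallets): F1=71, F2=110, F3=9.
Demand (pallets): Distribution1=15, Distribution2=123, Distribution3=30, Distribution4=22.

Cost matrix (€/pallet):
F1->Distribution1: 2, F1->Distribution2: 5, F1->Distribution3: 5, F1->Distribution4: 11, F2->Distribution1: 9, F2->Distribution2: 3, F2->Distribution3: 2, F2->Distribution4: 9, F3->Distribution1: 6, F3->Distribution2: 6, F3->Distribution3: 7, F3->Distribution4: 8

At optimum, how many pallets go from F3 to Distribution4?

9

The minimum-cost plan:
  F1->Distribution1: 15 × €2 = €30
  F1->Distribution2: 56 × €5 = €280
  F2->Distribution2: 67 × €3 = €201
  F2->Distribution3: 30 × €2 = €60
  F2->Distribution4: 13 × €9 = €117
  F3->Distribution4: 9 × €8 = €72
Total cost = €760.
So F3→Distribution4 carries 9 pallets.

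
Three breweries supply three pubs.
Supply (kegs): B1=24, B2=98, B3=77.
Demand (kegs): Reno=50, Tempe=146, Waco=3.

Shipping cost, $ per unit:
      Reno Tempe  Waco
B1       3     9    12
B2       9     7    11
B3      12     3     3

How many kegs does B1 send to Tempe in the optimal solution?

Optimal shipments:
  B1 to Reno: 24 kegs
  B2 to Reno: 26 kegs
  B2 to Tempe: 72 kegs
  B3 to Tempe: 74 kegs
  B3 to Waco: 3 kegs
Total cost = $1041.
The route B1→Tempe is not used.

0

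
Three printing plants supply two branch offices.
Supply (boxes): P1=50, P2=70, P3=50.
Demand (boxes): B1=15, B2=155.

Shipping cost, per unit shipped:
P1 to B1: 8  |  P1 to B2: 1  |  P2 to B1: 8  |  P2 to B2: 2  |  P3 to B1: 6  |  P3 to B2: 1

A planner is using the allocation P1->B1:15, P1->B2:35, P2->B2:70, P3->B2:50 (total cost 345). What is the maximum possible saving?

30

Current plan cost = 15·8 + 35·1 + 70·2 + 50·1 = 345.
Optimal plan:
  P1->B2: 50 boxes
  P2->B2: 70 boxes
  P3->B1: 15 boxes
  P3->B2: 35 boxes
Optimal cost = 315.
Saving = 345 − 315 = 30.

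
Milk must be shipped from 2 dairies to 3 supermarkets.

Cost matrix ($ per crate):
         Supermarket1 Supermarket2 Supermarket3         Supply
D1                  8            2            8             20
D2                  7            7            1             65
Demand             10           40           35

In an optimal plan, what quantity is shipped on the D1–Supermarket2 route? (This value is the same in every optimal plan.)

20

Optimal shipments:
  D1→Supermarket2: 20 × $2 = $40
  D2→Supermarket1: 10 × $7 = $70
  D2→Supermarket2: 20 × $7 = $140
  D2→Supermarket3: 35 × $1 = $35
Total cost = $285.
So D1→Supermarket2 carries 20 crates.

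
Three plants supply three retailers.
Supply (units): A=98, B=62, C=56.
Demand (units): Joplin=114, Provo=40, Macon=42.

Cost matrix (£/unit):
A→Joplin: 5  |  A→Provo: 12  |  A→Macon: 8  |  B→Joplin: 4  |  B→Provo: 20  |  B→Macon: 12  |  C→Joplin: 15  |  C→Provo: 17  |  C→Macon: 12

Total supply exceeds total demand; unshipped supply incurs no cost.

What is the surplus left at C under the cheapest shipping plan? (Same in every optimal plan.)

20

An optimal plan:
  A→Joplin: 52 × £5 = £260
  A→Provo: 40 × £12 = £480
  A→Macon: 6 × £8 = £48
  B→Joplin: 62 × £4 = £248
  C→Macon: 36 × £12 = £432
Total cost = £1468.
C ships 36 of its 56, leaving 20.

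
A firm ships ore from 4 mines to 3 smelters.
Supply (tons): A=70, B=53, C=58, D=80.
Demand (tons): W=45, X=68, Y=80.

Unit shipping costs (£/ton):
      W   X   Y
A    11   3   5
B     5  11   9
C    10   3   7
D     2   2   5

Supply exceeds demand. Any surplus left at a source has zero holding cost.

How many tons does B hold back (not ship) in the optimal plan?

53

An optimal plan:
  A to Y: 70 × £5 = £350
  C to X: 43 × £3 = £129
  D to W: 45 × £2 = £90
  D to X: 25 × £2 = £50
  D to Y: 10 × £5 = £50
Total cost = £669.
B ships 0 of its 53, leaving 53.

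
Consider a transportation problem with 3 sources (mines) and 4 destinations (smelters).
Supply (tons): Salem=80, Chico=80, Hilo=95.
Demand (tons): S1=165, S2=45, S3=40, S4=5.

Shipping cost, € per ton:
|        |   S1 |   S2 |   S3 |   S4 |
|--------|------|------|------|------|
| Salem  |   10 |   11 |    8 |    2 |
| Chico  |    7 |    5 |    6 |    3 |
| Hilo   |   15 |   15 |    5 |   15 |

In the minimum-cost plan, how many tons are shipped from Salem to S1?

Optimal shipments:
  Salem to S1: 75 × €10 = €750
  Salem to S4: 5 × €2 = €10
  Chico to S1: 35 × €7 = €245
  Chico to S2: 45 × €5 = €225
  Hilo to S1: 55 × €15 = €825
  Hilo to S3: 40 × €5 = €200
Total cost = €2255.
So Salem→S1 carries 75 tons.

75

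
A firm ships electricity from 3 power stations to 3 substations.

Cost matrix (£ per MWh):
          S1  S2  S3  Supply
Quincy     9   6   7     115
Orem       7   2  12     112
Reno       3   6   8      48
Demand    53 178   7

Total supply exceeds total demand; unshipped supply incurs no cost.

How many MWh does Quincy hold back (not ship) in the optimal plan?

37

Minimum-cost shipments:
  Quincy→S1: 5 × £9 = £45
  Quincy→S2: 66 × £6 = £396
  Quincy→S3: 7 × £7 = £49
  Orem→S2: 112 × £2 = £224
  Reno→S1: 48 × £3 = £144
Total cost = £858.
Quincy ships 78 of its 115, leaving 37.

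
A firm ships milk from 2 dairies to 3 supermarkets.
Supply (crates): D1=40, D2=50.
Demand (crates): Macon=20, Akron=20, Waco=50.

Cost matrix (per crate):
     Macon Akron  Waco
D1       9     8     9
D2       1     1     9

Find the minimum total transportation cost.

490

One minimum-cost allocation:
  D1->Waco: 40 × 9 = 360
  D2->Macon: 20 × 1 = 20
  D2->Akron: 20 × 1 = 20
  D2->Waco: 10 × 9 = 90
Total = 360 + 20 + 20 + 90 = 490.
(Supply check: D1 ships 40; D2 ships 50.)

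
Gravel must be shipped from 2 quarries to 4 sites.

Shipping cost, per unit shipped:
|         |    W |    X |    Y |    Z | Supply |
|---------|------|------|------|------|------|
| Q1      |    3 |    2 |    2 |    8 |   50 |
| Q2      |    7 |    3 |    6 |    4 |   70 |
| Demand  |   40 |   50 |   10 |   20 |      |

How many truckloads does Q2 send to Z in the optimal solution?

Solving gives:
  Q1–W: 40 × 3 = 120
  Q1–Y: 10 × 2 = 20
  Q2–X: 50 × 3 = 150
  Q2–Z: 20 × 4 = 80
Total cost = 370.
So Q2→Z carries 20 truckloads.

20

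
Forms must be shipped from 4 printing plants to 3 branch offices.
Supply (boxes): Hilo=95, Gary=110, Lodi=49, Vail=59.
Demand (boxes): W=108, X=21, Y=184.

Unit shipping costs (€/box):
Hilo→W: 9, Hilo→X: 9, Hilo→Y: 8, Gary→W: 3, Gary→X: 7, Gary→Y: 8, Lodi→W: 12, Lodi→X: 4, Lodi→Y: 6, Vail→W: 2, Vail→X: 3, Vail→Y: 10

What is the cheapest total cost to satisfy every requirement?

An optimal shipping plan:
  Hilo->Y: 95 × €8 = €760
  Gary->W: 70 × €3 = €210
  Gary->Y: 40 × €8 = €320
  Lodi->Y: 49 × €6 = €294
  Vail->W: 38 × €2 = €76
  Vail->X: 21 × €3 = €63
Total = 760 + 210 + 320 + 294 + 76 + 63 = €1723.

1723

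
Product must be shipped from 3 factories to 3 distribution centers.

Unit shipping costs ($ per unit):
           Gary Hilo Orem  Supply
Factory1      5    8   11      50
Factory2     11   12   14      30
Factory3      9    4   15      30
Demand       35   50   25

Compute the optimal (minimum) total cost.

825

A cheapest plan:
  Factory1 to Gary: 35 pallets
  Factory1 to Hilo: 15 pallets
  Factory2 to Hilo: 5 pallets
  Factory2 to Orem: 25 pallets
  Factory3 to Hilo: 30 pallets
Total cost = $825.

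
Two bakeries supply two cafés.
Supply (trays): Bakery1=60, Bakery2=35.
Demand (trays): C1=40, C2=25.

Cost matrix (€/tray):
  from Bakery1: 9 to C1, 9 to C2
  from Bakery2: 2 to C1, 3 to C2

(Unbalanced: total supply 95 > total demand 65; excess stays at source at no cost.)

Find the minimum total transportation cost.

A cheapest plan:
  Bakery1–C1: 5 × €9 = €45
  Bakery1–C2: 25 × €9 = €225
  Bakery2–C1: 35 × €2 = €70
Total = 45 + 225 + 70 = €340.

340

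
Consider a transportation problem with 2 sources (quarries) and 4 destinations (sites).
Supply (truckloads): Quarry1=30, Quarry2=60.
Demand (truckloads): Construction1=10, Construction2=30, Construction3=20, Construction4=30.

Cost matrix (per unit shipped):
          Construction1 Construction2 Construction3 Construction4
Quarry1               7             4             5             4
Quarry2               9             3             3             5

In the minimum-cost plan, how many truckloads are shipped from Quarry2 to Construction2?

The minimum-cost plan:
  Quarry1 to Construction1: 10 × 7 = 70
  Quarry1 to Construction4: 20 × 4 = 80
  Quarry2 to Construction2: 30 × 3 = 90
  Quarry2 to Construction3: 20 × 3 = 60
  Quarry2 to Construction4: 10 × 5 = 50
Total cost = 350.
So Quarry2→Construction2 carries 30 truckloads.

30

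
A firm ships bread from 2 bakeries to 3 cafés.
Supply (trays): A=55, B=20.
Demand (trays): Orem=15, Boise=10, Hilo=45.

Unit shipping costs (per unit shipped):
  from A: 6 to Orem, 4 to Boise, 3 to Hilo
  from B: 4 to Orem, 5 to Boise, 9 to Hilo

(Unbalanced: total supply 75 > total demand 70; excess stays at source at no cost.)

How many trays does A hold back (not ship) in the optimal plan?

0

An optimal plan:
  A to Boise: 10 trays
  A to Hilo: 45 trays
  B to Orem: 15 trays
Total cost = 235.
A ships 55 of its 55, leaving 0.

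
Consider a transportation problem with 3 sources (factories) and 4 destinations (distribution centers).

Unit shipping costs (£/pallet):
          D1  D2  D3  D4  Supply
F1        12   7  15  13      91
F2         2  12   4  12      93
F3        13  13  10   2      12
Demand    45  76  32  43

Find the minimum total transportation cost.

An optimal shipping plan:
  F1→D2: 76 pallets
  F1→D4: 15 pallets
  F2→D1: 45 pallets
  F2→D3: 32 pallets
  F2→D4: 16 pallets
  F3→D4: 12 pallets
Total cost = £1161.
(Supply check: F1 ships 91; F2 ships 93; F3 ships 12.)

1161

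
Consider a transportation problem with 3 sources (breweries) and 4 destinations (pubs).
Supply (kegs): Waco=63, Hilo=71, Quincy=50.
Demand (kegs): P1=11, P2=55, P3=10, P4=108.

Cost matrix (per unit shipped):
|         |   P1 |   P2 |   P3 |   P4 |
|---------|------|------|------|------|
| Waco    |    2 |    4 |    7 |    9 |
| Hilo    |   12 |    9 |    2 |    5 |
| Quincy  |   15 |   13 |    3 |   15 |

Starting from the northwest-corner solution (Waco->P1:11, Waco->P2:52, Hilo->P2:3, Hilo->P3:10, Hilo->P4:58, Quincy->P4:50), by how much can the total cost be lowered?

Current plan cost = 11·2 + 52·4 + 3·9 + 10·2 + 58·5 + 50·15 = 1317.
Optimal plan:
  Waco–P1: 11 kegs
  Waco–P2: 52 kegs
  Hilo–P4: 71 kegs
  Quincy–P2: 3 kegs
  Quincy–P3: 10 kegs
  Quincy–P4: 37 kegs
Optimal cost = 1209.
Saving = 1317 − 1209 = 108.

108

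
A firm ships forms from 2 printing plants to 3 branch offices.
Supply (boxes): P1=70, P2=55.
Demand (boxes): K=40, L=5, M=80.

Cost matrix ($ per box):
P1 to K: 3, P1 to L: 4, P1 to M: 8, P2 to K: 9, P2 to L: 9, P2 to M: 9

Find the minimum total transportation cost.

One minimum-cost allocation:
  P1–K: 40 × $3 = $120
  P1–L: 5 × $4 = $20
  P1–M: 25 × $8 = $200
  P2–M: 55 × $9 = $495
Total = 120 + 20 + 200 + 495 = $835.

835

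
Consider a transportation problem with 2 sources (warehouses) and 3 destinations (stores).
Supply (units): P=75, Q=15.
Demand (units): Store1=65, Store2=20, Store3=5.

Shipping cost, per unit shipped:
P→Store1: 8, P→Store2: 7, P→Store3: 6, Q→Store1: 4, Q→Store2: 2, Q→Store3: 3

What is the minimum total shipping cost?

615

One minimum-cost allocation:
  P to Store1: 65 × 8 = 520
  P to Store2: 5 × 7 = 35
  P to Store3: 5 × 6 = 30
  Q to Store2: 15 × 2 = 30
Total = 520 + 35 + 30 + 30 = 615.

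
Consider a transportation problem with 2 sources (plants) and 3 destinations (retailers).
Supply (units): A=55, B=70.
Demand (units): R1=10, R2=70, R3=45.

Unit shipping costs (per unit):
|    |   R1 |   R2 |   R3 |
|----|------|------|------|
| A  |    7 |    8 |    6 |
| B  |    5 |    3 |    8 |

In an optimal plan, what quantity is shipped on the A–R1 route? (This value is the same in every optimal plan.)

10

Solving gives:
  A->R1: 10 × 7 = 70
  A->R3: 45 × 6 = 270
  B->R2: 70 × 3 = 210
Total cost = 550.
So A→R1 carries 10 units.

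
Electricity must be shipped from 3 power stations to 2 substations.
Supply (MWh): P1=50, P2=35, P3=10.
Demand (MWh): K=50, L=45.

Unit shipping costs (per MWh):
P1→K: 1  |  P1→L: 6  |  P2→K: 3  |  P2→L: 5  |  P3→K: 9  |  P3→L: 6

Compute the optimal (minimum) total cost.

285

One minimum-cost allocation:
  P1→K: 50 × 1 = 50
  P2→L: 35 × 5 = 175
  P3→L: 10 × 6 = 60
Total = 50 + 175 + 60 = 285.
(Supply check: P1 ships 50; P2 ships 35; P3 ships 10.)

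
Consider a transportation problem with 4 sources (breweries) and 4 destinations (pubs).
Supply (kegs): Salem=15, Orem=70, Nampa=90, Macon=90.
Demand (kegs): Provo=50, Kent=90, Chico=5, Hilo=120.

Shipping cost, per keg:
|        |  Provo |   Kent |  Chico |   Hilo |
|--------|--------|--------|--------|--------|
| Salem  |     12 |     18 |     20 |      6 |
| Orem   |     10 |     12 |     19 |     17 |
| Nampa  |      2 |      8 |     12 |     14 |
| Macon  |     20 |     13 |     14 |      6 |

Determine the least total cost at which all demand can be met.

One minimum-cost allocation:
  Salem->Hilo: 15 kegs
  Orem->Kent: 55 kegs
  Orem->Hilo: 15 kegs
  Nampa->Provo: 50 kegs
  Nampa->Kent: 35 kegs
  Nampa->Chico: 5 kegs
  Macon->Hilo: 90 kegs
Total cost = 1985.
(Supply check: Salem ships 15; Orem ships 70; Nampa ships 90; Macon ships 90.)

1985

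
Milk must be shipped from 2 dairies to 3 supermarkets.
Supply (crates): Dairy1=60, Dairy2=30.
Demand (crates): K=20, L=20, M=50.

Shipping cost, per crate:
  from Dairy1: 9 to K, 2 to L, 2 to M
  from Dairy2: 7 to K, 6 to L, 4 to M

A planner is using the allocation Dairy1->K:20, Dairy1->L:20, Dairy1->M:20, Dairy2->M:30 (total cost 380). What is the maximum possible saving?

80

Current plan cost = 20·9 + 20·2 + 20·2 + 30·4 = 380.
Optimal plan:
  Dairy1->L: 20 crates
  Dairy1->M: 40 crates
  Dairy2->K: 20 crates
  Dairy2->M: 10 crates
Optimal cost = 300.
Saving = 380 − 300 = 80.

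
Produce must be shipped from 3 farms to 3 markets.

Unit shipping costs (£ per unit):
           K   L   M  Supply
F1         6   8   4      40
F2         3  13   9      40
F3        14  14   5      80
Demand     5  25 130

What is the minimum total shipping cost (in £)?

990

One minimum-cost allocation:
  F1 to L: 25 × £8 = £200
  F1 to M: 15 × £4 = £60
  F2 to K: 5 × £3 = £15
  F2 to M: 35 × £9 = £315
  F3 to M: 80 × £5 = £400
Total = 200 + 60 + 15 + 315 + 400 = £990.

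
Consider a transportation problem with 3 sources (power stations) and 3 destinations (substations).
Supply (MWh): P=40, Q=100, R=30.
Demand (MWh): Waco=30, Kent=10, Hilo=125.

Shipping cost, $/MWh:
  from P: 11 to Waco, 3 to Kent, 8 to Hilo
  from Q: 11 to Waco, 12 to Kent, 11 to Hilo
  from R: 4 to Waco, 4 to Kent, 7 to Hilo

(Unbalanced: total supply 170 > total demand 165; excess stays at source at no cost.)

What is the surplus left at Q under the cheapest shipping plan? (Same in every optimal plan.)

5

Minimum-cost shipments:
  P→Kent: 10 × $3 = $30
  P→Hilo: 30 × $8 = $240
  Q→Hilo: 95 × $11 = $1045
  R→Waco: 30 × $4 = $120
Total cost = $1435.
Q ships 95 of its 100, leaving 5.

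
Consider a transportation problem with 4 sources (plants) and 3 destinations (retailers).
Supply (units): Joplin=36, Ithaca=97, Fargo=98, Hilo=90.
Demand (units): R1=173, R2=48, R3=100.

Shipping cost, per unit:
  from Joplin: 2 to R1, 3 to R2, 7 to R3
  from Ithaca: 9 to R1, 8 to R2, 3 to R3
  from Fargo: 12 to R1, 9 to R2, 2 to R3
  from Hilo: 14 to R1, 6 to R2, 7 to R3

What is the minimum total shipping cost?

Optimal allocation:
  Joplin->R1: 36 × 2 = 72
  Ithaca->R1: 97 × 9 = 873
  Fargo->R3: 98 × 2 = 196
  Hilo->R1: 40 × 14 = 560
  Hilo->R2: 48 × 6 = 288
  Hilo->R3: 2 × 7 = 14
Total = 72 + 873 + 196 + 560 + 288 + 14 = 2003.
(Supply check: Joplin ships 36; Ithaca ships 97; Fargo ships 98; Hilo ships 90.)

2003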